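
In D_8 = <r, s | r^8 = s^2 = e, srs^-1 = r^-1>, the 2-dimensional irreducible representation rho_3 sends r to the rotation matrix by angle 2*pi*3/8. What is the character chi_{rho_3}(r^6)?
chi_{rho_3}(r^6) = 2*cos(2*pi*3*6/8) = 0

Argument: rho_3(r^6) is rotation by angle 2*pi*3*6/8, whose trace is 2*cos(2*pi*3*6/8) = 0.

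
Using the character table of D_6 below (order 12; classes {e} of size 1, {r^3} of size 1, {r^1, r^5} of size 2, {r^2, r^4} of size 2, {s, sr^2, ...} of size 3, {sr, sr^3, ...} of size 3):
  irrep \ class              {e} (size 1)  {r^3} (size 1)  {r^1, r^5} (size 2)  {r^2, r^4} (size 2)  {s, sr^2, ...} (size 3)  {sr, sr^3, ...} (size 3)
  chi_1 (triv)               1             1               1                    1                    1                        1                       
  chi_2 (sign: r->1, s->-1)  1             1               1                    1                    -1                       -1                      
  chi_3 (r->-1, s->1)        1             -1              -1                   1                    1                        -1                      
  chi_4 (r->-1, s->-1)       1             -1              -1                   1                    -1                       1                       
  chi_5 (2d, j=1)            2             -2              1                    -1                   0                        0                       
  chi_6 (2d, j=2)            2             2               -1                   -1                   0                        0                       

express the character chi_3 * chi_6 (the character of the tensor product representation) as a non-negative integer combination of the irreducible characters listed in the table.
chi_3 tensor chi_6 = chi_5 (all other irreducibles have multiplicity 0).

Working: The character of a tensor product is the pointwise product (chi_3 * chi_6)(C) = chi_3(C) * chi_6(C):
  {e}: (1)*(2), {r^3}: (-1)*(2), {r^1, r^5}: (-1)*(-1), {r^2, r^4}: (1)*(-1), {s, sr^2, ...}: (1)*(0), {sr, sr^3, ...}: (-1)*(0)
so (chi_3 * chi_6) takes values
  {e} -> 2, {r^3} -> -2, {r^1, r^5} -> 1, {r^2, r^4} -> -1, {s, sr^2, ...} -> 0, {sr, sr^3, ...} -> 0.
Now take the inner product of this character with each irreducible chi from the table, <chi_3*chi_6, chi> = (1/12) sum_C |C| (chi_3*chi_6)(C) conj(chi(C)):
  <chi_3*chi_6, chi_1> = (1/12)[1*(2)*conj(1) + 1*(-2)*conj(1) + 2*(1)*conj(1) + 2*(-1)*conj(1) + 3*(0)*conj(1) + 3*(0)*conj(1)]
      = (1/12)[(2) + (-2) + (2) + (-2) + (0) + (0)] = 0/12 = 0
  <chi_3*chi_6, chi_2> = (1/12)[1*(2)*conj(1) + 1*(-2)*conj(1) + 2*(1)*conj(1) + 2*(-1)*conj(1) + 3*(0)*conj(-1) + 3*(0)*conj(-1)]
      = (1/12)[(2) + (-2) + (2) + (-2) + (0) + (0)] = 0/12 = 0
  <chi_3*chi_6, chi_3> = (1/12)[1*(2)*conj(1) + 1*(-2)*conj(-1) + 2*(1)*conj(-1) + 2*(-1)*conj(1) + 3*(0)*conj(1) + 3*(0)*conj(-1)]
      = (1/12)[(2) + (2) + (-2) + (-2) + (0) + (0)] = 0/12 = 0
  <chi_3*chi_6, chi_4> = (1/12)[1*(2)*conj(1) + 1*(-2)*conj(-1) + 2*(1)*conj(-1) + 2*(-1)*conj(1) + 3*(0)*conj(-1) + 3*(0)*conj(1)]
      = (1/12)[(2) + (2) + (-2) + (-2) + (0) + (0)] = 0/12 = 0
  <chi_3*chi_6, chi_5> = (1/12)[1*(2)*conj(2) + 1*(-2)*conj(-2) + 2*(1)*conj(1) + 2*(-1)*conj(-1) + 3*(0)*conj(0) + 3*(0)*conj(0)]
      = (1/12)[(4) + (4) + (2) + (2) + (0) + (0)] = 12/12 = 1
  <chi_3*chi_6, chi_6> = (1/12)[1*(2)*conj(2) + 1*(-2)*conj(2) + 2*(1)*conj(-1) + 2*(-1)*conj(-1) + 3*(0)*conj(0) + 3*(0)*conj(0)]
      = (1/12)[(4) + (-4) + (-2) + (2) + (0) + (0)] = 0/12 = 0
Hence the multiplicities are chi_5: 1. Dimension check: dim(chi_3)*dim(chi_6) = 1*2 = 2 and sum (mult * dim) = 1*2 = 2.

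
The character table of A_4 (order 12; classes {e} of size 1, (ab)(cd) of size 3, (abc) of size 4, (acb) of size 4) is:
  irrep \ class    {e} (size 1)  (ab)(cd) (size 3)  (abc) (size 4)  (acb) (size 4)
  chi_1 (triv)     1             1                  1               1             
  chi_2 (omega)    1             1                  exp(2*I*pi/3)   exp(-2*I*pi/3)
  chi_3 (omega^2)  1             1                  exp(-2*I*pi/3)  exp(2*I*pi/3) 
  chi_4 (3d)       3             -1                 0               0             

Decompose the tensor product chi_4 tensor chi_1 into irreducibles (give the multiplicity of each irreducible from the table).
chi_4 tensor chi_1 = chi_4 (all other irreducibles have multiplicity 0).

Solution. The character of a tensor product is the pointwise product (chi_4 * chi_1)(C) = chi_4(C) * chi_1(C):
  {e}: (3)*(1), (ab)(cd): (-1)*(1), (abc): (0)*(1), (acb): (0)*(1)
so (chi_4 * chi_1) takes values
  {e} -> 3, (ab)(cd) -> -1, (abc) -> 0, (acb) -> 0.
Now take the inner product of this character with each irreducible chi from the table, <chi_4*chi_1, chi> = (1/12) sum_C |C| (chi_4*chi_1)(C) conj(chi(C)):
  <chi_4*chi_1, chi_1> = (1/12)[1*(3)*conj(1) + 3*(-1)*conj(1) + 4*(0)*conj(1) + 4*(0)*conj(1)]
      = (1/12)[(3) + (-3) + (0) + (0)] = 0/12 = 0
  <chi_4*chi_1, chi_2> = (1/12)[1*(3)*conj(1) + 3*(-1)*conj(1) + 4*(0)*conj(exp(2*I*pi/3)) + 4*(0)*conj(exp(-2*I*pi/3))]
      = (1/12)[(3) + (-3) + (0) + (0)] = 0/12 = 0
  <chi_4*chi_1, chi_3> = (1/12)[1*(3)*conj(1) + 3*(-1)*conj(1) + 4*(0)*conj(exp(-2*I*pi/3)) + 4*(0)*conj(exp(2*I*pi/3))]
      = (1/12)[(3) + (-3) + (0) + (0)] = 0/12 = 0
  <chi_4*chi_1, chi_4> = (1/12)[1*(3)*conj(3) + 3*(-1)*conj(-1) + 4*(0)*conj(0) + 4*(0)*conj(0)]
      = (1/12)[(9) + (3) + (0) + (0)] = 12/12 = 1
(Exp terms are combined using exp(i*s)*conj(exp(i*t)) = exp(i*(s-t)), and sums of them are collapsed using the identity that for every m > 1 the m distinct m-th roots of unity sum to 0, e.g. 1 + exp(2*I*pi/3) + exp(-2*I*pi/3) = 0.)
Hence the multiplicities are chi_4: 1. Dimension check: dim(chi_4)*dim(chi_1) = 3*1 = 3 and sum (mult * dim) = 1*3 = 3.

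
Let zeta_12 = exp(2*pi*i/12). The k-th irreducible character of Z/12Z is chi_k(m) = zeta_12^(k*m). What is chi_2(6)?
chi_2(6) = zeta_12^12 = 1

Justification: chi_2(6) = zeta_12^(2*6) = zeta_12^12. Since zeta_12^12 = 1, this equals zeta_12^0 = exp(2*pi*i*0/12) = 1.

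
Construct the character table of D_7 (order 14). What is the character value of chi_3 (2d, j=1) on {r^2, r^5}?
Conjugacy classes: {e} of size 1, {r^1, r^6} of size 2, {r^2, r^5} of size 2, {r^3, r^4} of size 2, {s, sr, ..., sr^6} of size 7.
Character table:
  irrep \ class              {e} (size 1)  {r^1, r^6} (size 2)  {r^2, r^5} (size 2)  {r^3, r^4} (size 2)  {s, sr, ..., sr^6} (size 7)
  chi_1 (triv)               1             1                    1                    1                    1                          
  chi_2 (sign: r->1, s->-1)  1             1                    1                    1                    -1                         
  chi_3 (2d, j=1)            2             2*cos(2*pi/7)        -2*cos(3*pi/7)       -2*cos(pi/7)         0                          
  chi_4 (2d, j=2)            2             -2*cos(3*pi/7)       -2*cos(pi/7)         2*cos(2*pi/7)        0                          
  chi_5 (2d, j=3)            2             -2*cos(pi/7)         2*cos(2*pi/7)        -2*cos(3*pi/7)       0                          

Spot check: chi_3 (2d, j=1) on {r^2, r^5} = -2*cos(3*pi/7).

Argument: D_7 has order 2*7 = 14 with 5 conjugacy classes, hence 5 irreducibles. Sum of squared dims 1 + 1 + 4 + 4 + 4 = 14 = |G|. Linear characters come from the abelianisation; the 2-dimensional irreps have character r^k -> 2*cos(2*pi*j*k/7), reflections -> 0.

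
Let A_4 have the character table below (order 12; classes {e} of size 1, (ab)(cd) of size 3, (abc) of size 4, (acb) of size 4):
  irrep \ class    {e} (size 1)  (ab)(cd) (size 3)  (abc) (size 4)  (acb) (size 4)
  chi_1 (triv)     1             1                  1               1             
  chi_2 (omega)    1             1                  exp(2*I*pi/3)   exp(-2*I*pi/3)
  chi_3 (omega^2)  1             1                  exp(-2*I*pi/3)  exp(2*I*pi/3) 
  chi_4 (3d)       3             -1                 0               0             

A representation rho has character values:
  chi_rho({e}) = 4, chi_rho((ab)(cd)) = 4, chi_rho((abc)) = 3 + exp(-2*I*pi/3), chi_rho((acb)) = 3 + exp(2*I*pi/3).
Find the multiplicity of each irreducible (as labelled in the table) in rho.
Multiplicities: chi_1: 3, chi_2: 0, chi_3: 1, chi_4: 0.

Working: Use <chi_rho, chi> = (1/|G|) sum_C |C| * chi_rho(C) * conj(chi(C)) with |G| = 12 for each irreducible chi in the table:
  <chi_rho, chi_1> = (1/12)[1*(4)*conj(1) + 3*(4)*conj(1) + 4*(3 + exp(-2*I*pi/3))*conj(1) + 4*(3 + exp(2*I*pi/3))*conj(1)]
      = (1/12)[(4) + (12) + (12 + 4*exp(-2*I*pi/3)) + (12 + 4*exp(2*I*pi/3))] = 36/12 = 3
  <chi_rho, chi_2> = (1/12)[1*(4)*conj(1) + 3*(4)*conj(1) + 4*(3 + exp(-2*I*pi/3))*conj(exp(2*I*pi/3)) + 4*(3 + exp(2*I*pi/3))*conj(exp(-2*I*pi/3))]
      = (1/12)[(4) + (12) + (12*exp(-2*I*pi/3) + 4*exp(2*I*pi/3)) + (4*exp(-2*I*pi/3) + 12*exp(2*I*pi/3))] = 0/12 = 0
  <chi_rho, chi_3> = (1/12)[1*(4)*conj(1) + 3*(4)*conj(1) + 4*(3 + exp(-2*I*pi/3))*conj(exp(-2*I*pi/3)) + 4*(3 + exp(2*I*pi/3))*conj(exp(2*I*pi/3))]
      = (1/12)[(4) + (12) + (4 + 12*exp(2*I*pi/3)) + (4 + 12*exp(-2*I*pi/3))] = 12/12 = 1
  <chi_rho, chi_4> = (1/12)[1*(4)*conj(3) + 3*(4)*conj(-1) + 4*(3 + exp(-2*I*pi/3))*conj(0) + 4*(3 + exp(2*I*pi/3))*conj(0)]
      = (1/12)[(12) + (-12) + (0) + (0)] = 0/12 = 0
(Exp terms are combined using exp(i*s)*conj(exp(i*t)) = exp(i*(s-t)), and sums of them are collapsed using the identity that for every m > 1 the m distinct m-th roots of unity sum to 0, e.g. 1 + exp(2*I*pi/3) + exp(-2*I*pi/3) = 0.)
Dimension check: dim(rho) = sum (mult * dim) = 3*1 + 0*1 + 1*1 + 0*3 = 4 = chi_rho(e) = 4.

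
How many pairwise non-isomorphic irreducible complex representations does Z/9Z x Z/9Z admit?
81

The number of irreducible complex representations of a finite group equals its number of conjugacy classes. Z/9Z x Z/9Z is abelian of order 81, so every element is its own conjugacy class: 81 classes, so Z/9Z x Z/9Z (order 81) has exactly 81 irreducible complex representations.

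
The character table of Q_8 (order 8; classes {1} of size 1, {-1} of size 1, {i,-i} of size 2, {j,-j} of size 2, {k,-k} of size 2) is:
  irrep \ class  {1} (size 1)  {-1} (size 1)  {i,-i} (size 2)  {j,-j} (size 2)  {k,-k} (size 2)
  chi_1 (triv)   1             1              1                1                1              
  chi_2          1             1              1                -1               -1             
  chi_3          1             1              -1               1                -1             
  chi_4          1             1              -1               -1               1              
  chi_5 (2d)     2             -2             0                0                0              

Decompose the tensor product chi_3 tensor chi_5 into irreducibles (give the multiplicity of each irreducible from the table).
chi_3 tensor chi_5 = chi_5 (all other irreducibles have multiplicity 0).

Why: The character of a tensor product is the pointwise product (chi_3 * chi_5)(C) = chi_3(C) * chi_5(C):
  {1}: (1)*(2), {-1}: (1)*(-2), {i,-i}: (-1)*(0), {j,-j}: (1)*(0), {k,-k}: (-1)*(0)
so (chi_3 * chi_5) takes values
  {1} -> 2, {-1} -> -2, {i,-i} -> 0, {j,-j} -> 0, {k,-k} -> 0.
Now take the inner product of this character with each irreducible chi from the table, <chi_3*chi_5, chi> = (1/8) sum_C |C| (chi_3*chi_5)(C) conj(chi(C)):
  <chi_3*chi_5, chi_1> = (1/8)[1*(2)*conj(1) + 1*(-2)*conj(1) + 2*(0)*conj(1) + 2*(0)*conj(1) + 2*(0)*conj(1)]
      = (1/8)[(2) + (-2) + (0) + (0) + (0)] = 0/8 = 0
  <chi_3*chi_5, chi_2> = (1/8)[1*(2)*conj(1) + 1*(-2)*conj(1) + 2*(0)*conj(1) + 2*(0)*conj(-1) + 2*(0)*conj(-1)]
      = (1/8)[(2) + (-2) + (0) + (0) + (0)] = 0/8 = 0
  <chi_3*chi_5, chi_3> = (1/8)[1*(2)*conj(1) + 1*(-2)*conj(1) + 2*(0)*conj(-1) + 2*(0)*conj(1) + 2*(0)*conj(-1)]
      = (1/8)[(2) + (-2) + (0) + (0) + (0)] = 0/8 = 0
  <chi_3*chi_5, chi_4> = (1/8)[1*(2)*conj(1) + 1*(-2)*conj(1) + 2*(0)*conj(-1) + 2*(0)*conj(-1) + 2*(0)*conj(1)]
      = (1/8)[(2) + (-2) + (0) + (0) + (0)] = 0/8 = 0
  <chi_3*chi_5, chi_5> = (1/8)[1*(2)*conj(2) + 1*(-2)*conj(-2) + 2*(0)*conj(0) + 2*(0)*conj(0) + 2*(0)*conj(0)]
      = (1/8)[(4) + (4) + (0) + (0) + (0)] = 8/8 = 1
Hence the multiplicities are chi_5: 1. Dimension check: dim(chi_3)*dim(chi_5) = 1*2 = 2 and sum (mult * dim) = 1*2 = 2.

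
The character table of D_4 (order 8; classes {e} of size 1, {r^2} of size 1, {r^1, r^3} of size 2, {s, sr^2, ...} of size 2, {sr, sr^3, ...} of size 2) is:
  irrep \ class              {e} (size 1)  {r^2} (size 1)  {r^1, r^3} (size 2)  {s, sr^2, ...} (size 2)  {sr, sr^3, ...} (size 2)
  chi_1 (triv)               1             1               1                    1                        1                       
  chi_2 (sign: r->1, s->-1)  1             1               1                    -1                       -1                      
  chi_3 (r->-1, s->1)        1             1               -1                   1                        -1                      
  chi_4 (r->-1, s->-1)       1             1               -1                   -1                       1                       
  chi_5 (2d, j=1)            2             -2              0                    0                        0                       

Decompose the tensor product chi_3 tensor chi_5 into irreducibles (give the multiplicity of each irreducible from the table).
chi_3 tensor chi_5 = chi_5 (all other irreducibles have multiplicity 0).

Argument: The character of a tensor product is the pointwise product (chi_3 * chi_5)(C) = chi_3(C) * chi_5(C):
  {e}: (1)*(2), {r^2}: (1)*(-2), {r^1, r^3}: (-1)*(0), {s, sr^2, ...}: (1)*(0), {sr, sr^3, ...}: (-1)*(0)
so (chi_3 * chi_5) takes values
  {e} -> 2, {r^2} -> -2, {r^1, r^3} -> 0, {s, sr^2, ...} -> 0, {sr, sr^3, ...} -> 0.
Now take the inner product of this character with each irreducible chi from the table, <chi_3*chi_5, chi> = (1/8) sum_C |C| (chi_3*chi_5)(C) conj(chi(C)):
  <chi_3*chi_5, chi_1> = (1/8)[1*(2)*conj(1) + 1*(-2)*conj(1) + 2*(0)*conj(1) + 2*(0)*conj(1) + 2*(0)*conj(1)]
      = (1/8)[(2) + (-2) + (0) + (0) + (0)] = 0/8 = 0
  <chi_3*chi_5, chi_2> = (1/8)[1*(2)*conj(1) + 1*(-2)*conj(1) + 2*(0)*conj(1) + 2*(0)*conj(-1) + 2*(0)*conj(-1)]
      = (1/8)[(2) + (-2) + (0) + (0) + (0)] = 0/8 = 0
  <chi_3*chi_5, chi_3> = (1/8)[1*(2)*conj(1) + 1*(-2)*conj(1) + 2*(0)*conj(-1) + 2*(0)*conj(1) + 2*(0)*conj(-1)]
      = (1/8)[(2) + (-2) + (0) + (0) + (0)] = 0/8 = 0
  <chi_3*chi_5, chi_4> = (1/8)[1*(2)*conj(1) + 1*(-2)*conj(1) + 2*(0)*conj(-1) + 2*(0)*conj(-1) + 2*(0)*conj(1)]
      = (1/8)[(2) + (-2) + (0) + (0) + (0)] = 0/8 = 0
  <chi_3*chi_5, chi_5> = (1/8)[1*(2)*conj(2) + 1*(-2)*conj(-2) + 2*(0)*conj(0) + 2*(0)*conj(0) + 2*(0)*conj(0)]
      = (1/8)[(4) + (4) + (0) + (0) + (0)] = 8/8 = 1
Hence the multiplicities are chi_5: 1. Dimension check: dim(chi_3)*dim(chi_5) = 1*2 = 2 and sum (mult * dim) = 1*2 = 2.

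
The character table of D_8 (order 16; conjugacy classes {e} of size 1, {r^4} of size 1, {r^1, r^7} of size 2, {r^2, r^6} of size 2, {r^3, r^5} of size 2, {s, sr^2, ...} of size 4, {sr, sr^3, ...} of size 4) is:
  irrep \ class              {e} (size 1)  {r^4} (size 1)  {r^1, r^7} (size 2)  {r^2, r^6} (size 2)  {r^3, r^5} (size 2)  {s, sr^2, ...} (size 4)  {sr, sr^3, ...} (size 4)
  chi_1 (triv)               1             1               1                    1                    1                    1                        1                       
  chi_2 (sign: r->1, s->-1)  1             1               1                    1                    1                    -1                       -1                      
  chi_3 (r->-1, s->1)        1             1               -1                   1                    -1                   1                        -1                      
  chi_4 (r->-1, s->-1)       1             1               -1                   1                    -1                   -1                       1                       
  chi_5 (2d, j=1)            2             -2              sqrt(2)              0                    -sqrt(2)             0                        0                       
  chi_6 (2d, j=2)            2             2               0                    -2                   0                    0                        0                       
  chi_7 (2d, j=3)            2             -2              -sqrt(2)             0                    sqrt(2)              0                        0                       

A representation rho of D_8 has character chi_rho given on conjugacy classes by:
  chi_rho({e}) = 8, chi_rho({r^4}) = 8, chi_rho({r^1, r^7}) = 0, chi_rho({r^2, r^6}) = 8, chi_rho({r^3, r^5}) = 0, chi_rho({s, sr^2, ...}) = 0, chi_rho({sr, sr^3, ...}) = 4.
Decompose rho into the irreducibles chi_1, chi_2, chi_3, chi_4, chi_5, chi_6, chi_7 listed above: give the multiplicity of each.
Multiplicities: chi_1: 3, chi_2: 1, chi_3: 1, chi_4: 3, chi_5: 0, chi_6: 0, chi_7: 0.

Why: Use <chi_rho, chi> = (1/|G|) sum_C |C| * chi_rho(C) * conj(chi(C)) with |G| = 16 for each irreducible chi in the table:
  <chi_rho, chi_1> = (1/16)[1*(8)*conj(1) + 1*(8)*conj(1) + 2*(0)*conj(1) + 2*(8)*conj(1) + 2*(0)*conj(1) + 4*(0)*conj(1) + 4*(4)*conj(1)]
      = (1/16)[(8) + (8) + (0) + (16) + (0) + (0) + (16)] = 48/16 = 3
  <chi_rho, chi_2> = (1/16)[1*(8)*conj(1) + 1*(8)*conj(1) + 2*(0)*conj(1) + 2*(8)*conj(1) + 2*(0)*conj(1) + 4*(0)*conj(-1) + 4*(4)*conj(-1)]
      = (1/16)[(8) + (8) + (0) + (16) + (0) + (0) + (-16)] = 16/16 = 1
  <chi_rho, chi_3> = (1/16)[1*(8)*conj(1) + 1*(8)*conj(1) + 2*(0)*conj(-1) + 2*(8)*conj(1) + 2*(0)*conj(-1) + 4*(0)*conj(1) + 4*(4)*conj(-1)]
      = (1/16)[(8) + (8) + (0) + (16) + (0) + (0) + (-16)] = 16/16 = 1
  <chi_rho, chi_4> = (1/16)[1*(8)*conj(1) + 1*(8)*conj(1) + 2*(0)*conj(-1) + 2*(8)*conj(1) + 2*(0)*conj(-1) + 4*(0)*conj(-1) + 4*(4)*conj(1)]
      = (1/16)[(8) + (8) + (0) + (16) + (0) + (0) + (16)] = 48/16 = 3
  <chi_rho, chi_5> = (1/16)[1*(8)*conj(2) + 1*(8)*conj(-2) + 2*(0)*conj(sqrt(2)) + 2*(8)*conj(0) + 2*(0)*conj(-sqrt(2)) + 4*(0)*conj(0) + 4*(4)*conj(0)]
      = (1/16)[(16) + (-16) + (0) + (0) + (0) + (0) + (0)] = 0/16 = 0
  <chi_rho, chi_6> = (1/16)[1*(8)*conj(2) + 1*(8)*conj(2) + 2*(0)*conj(0) + 2*(8)*conj(-2) + 2*(0)*conj(0) + 4*(0)*conj(0) + 4*(4)*conj(0)]
      = (1/16)[(16) + (16) + (0) + (-32) + (0) + (0) + (0)] = 0/16 = 0
  <chi_rho, chi_7> = (1/16)[1*(8)*conj(2) + 1*(8)*conj(-2) + 2*(0)*conj(-sqrt(2)) + 2*(8)*conj(0) + 2*(0)*conj(sqrt(2)) + 4*(0)*conj(0) + 4*(4)*conj(0)]
      = (1/16)[(16) + (-16) + (0) + (0) + (0) + (0) + (0)] = 0/16 = 0
Dimension check: dim(rho) = sum (mult * dim) = 3*1 + 1*1 + 1*1 + 3*1 + 0*2 + 0*2 + 0*2 = 8 = chi_rho(e) = 8.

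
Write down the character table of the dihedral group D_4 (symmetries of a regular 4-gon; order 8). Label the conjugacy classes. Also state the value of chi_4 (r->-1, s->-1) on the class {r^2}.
Conjugacy classes: {e} of size 1, {r^2} of size 1, {r^1, r^3} of size 2, {s, sr^2, ...} of size 2, {sr, sr^3, ...} of size 2.
Character table:
  irrep \ class              {e} (size 1)  {r^2} (size 1)  {r^1, r^3} (size 2)  {s, sr^2, ...} (size 2)  {sr, sr^3, ...} (size 2)
  chi_1 (triv)               1             1               1                    1                        1                       
  chi_2 (sign: r->1, s->-1)  1             1               1                    -1                       -1                      
  chi_3 (r->-1, s->1)        1             1               -1                   1                        -1                      
  chi_4 (r->-1, s->-1)       1             1               -1                   -1                       1                       
  chi_5 (2d, j=1)            2             -2              0                    0                        0                       

Spot check: chi_4 (r->-1, s->-1) on {r^2} = 1.

Explanation: D_4 has order 2*4 = 8 with 5 conjugacy classes, hence 5 irreducibles. Sum of squared dims 1 + 1 + 1 + 1 + 4 = 8 = |G|. Linear characters come from the abelianisation; the 2-dimensional irreps have character r^k -> 2*cos(2*pi*j*k/4), reflections -> 0.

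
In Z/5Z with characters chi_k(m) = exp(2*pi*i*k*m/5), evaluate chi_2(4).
chi_2(4) = zeta_5^8 = exp(-4*I*pi/5)

Derivation: chi_2(4) = zeta_5^(2*4) = zeta_5^8. Since zeta_5^5 = 1, this equals zeta_5^3 = exp(2*pi*i*3/5) = exp(-4*I*pi/5).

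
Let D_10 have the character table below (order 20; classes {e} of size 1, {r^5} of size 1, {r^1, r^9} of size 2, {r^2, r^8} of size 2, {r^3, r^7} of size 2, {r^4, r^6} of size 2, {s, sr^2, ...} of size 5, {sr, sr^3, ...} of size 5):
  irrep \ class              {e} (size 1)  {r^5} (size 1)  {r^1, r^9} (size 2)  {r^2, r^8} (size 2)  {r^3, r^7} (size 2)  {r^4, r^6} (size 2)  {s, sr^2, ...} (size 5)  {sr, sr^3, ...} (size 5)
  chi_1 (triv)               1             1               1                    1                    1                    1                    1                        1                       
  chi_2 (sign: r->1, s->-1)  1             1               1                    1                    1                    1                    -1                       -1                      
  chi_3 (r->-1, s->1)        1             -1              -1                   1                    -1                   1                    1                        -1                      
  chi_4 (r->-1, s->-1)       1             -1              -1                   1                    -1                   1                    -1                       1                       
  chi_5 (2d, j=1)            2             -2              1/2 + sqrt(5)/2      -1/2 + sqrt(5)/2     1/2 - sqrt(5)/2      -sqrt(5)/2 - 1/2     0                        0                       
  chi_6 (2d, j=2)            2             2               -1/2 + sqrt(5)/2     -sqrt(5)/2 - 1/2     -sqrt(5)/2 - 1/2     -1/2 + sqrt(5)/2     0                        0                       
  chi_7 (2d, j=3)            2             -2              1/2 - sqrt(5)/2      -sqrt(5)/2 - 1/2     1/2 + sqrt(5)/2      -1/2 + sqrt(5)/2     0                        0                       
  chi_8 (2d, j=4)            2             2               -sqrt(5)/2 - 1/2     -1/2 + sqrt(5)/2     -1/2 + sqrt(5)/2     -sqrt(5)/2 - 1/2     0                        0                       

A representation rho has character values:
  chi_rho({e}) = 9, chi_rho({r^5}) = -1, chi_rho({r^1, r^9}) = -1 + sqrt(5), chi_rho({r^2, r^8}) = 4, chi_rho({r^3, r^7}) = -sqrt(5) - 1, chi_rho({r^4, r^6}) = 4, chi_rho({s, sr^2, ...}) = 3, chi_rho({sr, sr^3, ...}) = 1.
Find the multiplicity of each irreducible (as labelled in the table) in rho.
Multiplicities: chi_1: 2, chi_2: 0, chi_3: 2, chi_4: 1, chi_5: 1, chi_6: 1, chi_7: 0, chi_8: 0.

Working: Use <chi_rho, chi> = (1/|G|) sum_C |C| * chi_rho(C) * conj(chi(C)) with |G| = 20 for each irreducible chi in the table:
  <chi_rho, chi_1> = (1/20)[1*(9)*conj(1) + 1*(-1)*conj(1) + 2*(-1 + sqrt(5))*conj(1) + 2*(4)*conj(1) + 2*(-sqrt(5) - 1)*conj(1) + 2*(4)*conj(1) + 5*(3)*conj(1) + 5*(1)*conj(1)]
      = (1/20)[(9) + (-1) + (-2 + 2*sqrt(5)) + (8) + (-2*sqrt(5) - 2) + (8) + (15) + (5)] = 40/20 = 2
  <chi_rho, chi_2> = (1/20)[1*(9)*conj(1) + 1*(-1)*conj(1) + 2*(-1 + sqrt(5))*conj(1) + 2*(4)*conj(1) + 2*(-sqrt(5) - 1)*conj(1) + 2*(4)*conj(1) + 5*(3)*conj(-1) + 5*(1)*conj(-1)]
      = (1/20)[(9) + (-1) + (-2 + 2*sqrt(5)) + (8) + (-2*sqrt(5) - 2) + (8) + (-15) + (-5)] = 0/20 = 0
  <chi_rho, chi_3> = (1/20)[1*(9)*conj(1) + 1*(-1)*conj(-1) + 2*(-1 + sqrt(5))*conj(-1) + 2*(4)*conj(1) + 2*(-sqrt(5) - 1)*conj(-1) + 2*(4)*conj(1) + 5*(3)*conj(1) + 5*(1)*conj(-1)]
      = (1/20)[(9) + (1) + (2 - 2*sqrt(5)) + (8) + (2 + 2*sqrt(5)) + (8) + (15) + (-5)] = 40/20 = 2
  <chi_rho, chi_4> = (1/20)[1*(9)*conj(1) + 1*(-1)*conj(-1) + 2*(-1 + sqrt(5))*conj(-1) + 2*(4)*conj(1) + 2*(-sqrt(5) - 1)*conj(-1) + 2*(4)*conj(1) + 5*(3)*conj(-1) + 5*(1)*conj(1)]
      = (1/20)[(9) + (1) + (2 - 2*sqrt(5)) + (8) + (2 + 2*sqrt(5)) + (8) + (-15) + (5)] = 20/20 = 1
  <chi_rho, chi_5> = (1/20)[1*(9)*conj(2) + 1*(-1)*conj(-2) + 2*(-1 + sqrt(5))*conj(1/2 + sqrt(5)/2) + 2*(4)*conj(-1/2 + sqrt(5)/2) + 2*(-sqrt(5) - 1)*conj(1/2 - sqrt(5)/2) + 2*(4)*conj(-sqrt(5)/2 - 1/2) + 5*(3)*conj(0) + 5*(1)*conj(0)]
      = (1/20)[(18) + (2) + (4) + (-4 + 4*sqrt(5)) + (4) + (-4*sqrt(5) - 4) + (0) + (0)] = 20/20 = 1
  <chi_rho, chi_6> = (1/20)[1*(9)*conj(2) + 1*(-1)*conj(2) + 2*(-1 + sqrt(5))*conj(-1/2 + sqrt(5)/2) + 2*(4)*conj(-sqrt(5)/2 - 1/2) + 2*(-sqrt(5) - 1)*conj(-sqrt(5)/2 - 1/2) + 2*(4)*conj(-1/2 + sqrt(5)/2) + 5*(3)*conj(0) + 5*(1)*conj(0)]
      = (1/20)[(18) + (-2) + (6 - 2*sqrt(5)) + (-4*sqrt(5) - 4) + (2*sqrt(5) + 6) + (-4 + 4*sqrt(5)) + (0) + (0)] = 20/20 = 1
  <chi_rho, chi_7> = (1/20)[1*(9)*conj(2) + 1*(-1)*conj(-2) + 2*(-1 + sqrt(5))*conj(1/2 - sqrt(5)/2) + 2*(4)*conj(-sqrt(5)/2 - 1/2) + 2*(-sqrt(5) - 1)*conj(1/2 + sqrt(5)/2) + 2*(4)*conj(-1/2 + sqrt(5)/2) + 5*(3)*conj(0) + 5*(1)*conj(0)]
      = (1/20)[(18) + (2) + (-6 + 2*sqrt(5)) + (-4*sqrt(5) - 4) + (-6 - 2*sqrt(5)) + (-4 + 4*sqrt(5)) + (0) + (0)] = 0/20 = 0
  <chi_rho, chi_8> = (1/20)[1*(9)*conj(2) + 1*(-1)*conj(2) + 2*(-1 + sqrt(5))*conj(-sqrt(5)/2 - 1/2) + 2*(4)*conj(-1/2 + sqrt(5)/2) + 2*(-sqrt(5) - 1)*conj(-1/2 + sqrt(5)/2) + 2*(4)*conj(-sqrt(5)/2 - 1/2) + 5*(3)*conj(0) + 5*(1)*conj(0)]
      = (1/20)[(18) + (-2) + (-4) + (-4 + 4*sqrt(5)) + (-4) + (-4*sqrt(5) - 4) + (0) + (0)] = 0/20 = 0
Dimension check: dim(rho) = sum (mult * dim) = 2*1 + 0*1 + 2*1 + 1*1 + 1*2 + 1*2 + 0*2 + 0*2 = 9 = chi_rho(e) = 9.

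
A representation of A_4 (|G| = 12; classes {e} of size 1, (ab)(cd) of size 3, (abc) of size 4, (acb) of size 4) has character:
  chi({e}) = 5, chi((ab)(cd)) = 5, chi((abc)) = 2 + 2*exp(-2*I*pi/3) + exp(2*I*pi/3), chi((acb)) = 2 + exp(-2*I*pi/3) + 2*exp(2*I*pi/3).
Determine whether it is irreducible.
Not irreducible (reducible): <chi, chi> = 9 > 1.

Justification: <chi, chi> = (1/|G|) sum_C |C| * |chi(C)|^2 = (1/12)[1*|5|^2 + 3*|5|^2 + 4*|2 + 2*exp(-2*I*pi/3) + exp(2*I*pi/3)|^2 + 4*|2 + exp(-2*I*pi/3) + 2*exp(2*I*pi/3)|^2]
  = (1/12)[(25) + (75) + (4) + (4)] = 108/12 = 9.
(Exp terms are combined using exp(i*s)*conj(exp(i*t)) = exp(i*(s-t)), and sums of them are collapsed using the identity that for every m > 1 the m distinct m-th roots of unity sum to 0, e.g. 1 + exp(2*I*pi/3) + exp(-2*I*pi/3) = 0.)
A character is irreducible iff <chi, chi> = 1, so this representation is reducible.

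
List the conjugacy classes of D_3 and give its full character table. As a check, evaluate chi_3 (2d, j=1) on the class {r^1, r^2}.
Conjugacy classes: {e} of size 1, {r^1, r^2} of size 2, {s, sr, ..., sr^2} of size 3.
Character table:
  irrep \ class              {e} (size 1)  {r^1, r^2} (size 2)  {s, sr, ..., sr^2} (size 3)
  chi_1 (triv)               1             1                    1                          
  chi_2 (sign: r->1, s->-1)  1             1                    -1                         
  chi_3 (2d, j=1)            2             -1                   0                          

Spot check: chi_3 (2d, j=1) on {r^1, r^2} = -1.

Reasoning: D_3 has order 2*3 = 6 with 3 conjugacy classes, hence 3 irreducibles. Sum of squared dims 1 + 1 + 4 = 6 = |G|. Linear characters come from the abelianisation; the 2-dimensional irreps have character r^k -> 2*cos(2*pi*j*k/3), reflections -> 0.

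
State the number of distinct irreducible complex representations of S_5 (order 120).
7

The number of irreducible complex representations of a finite group equals its number of conjugacy classes. Conjugacy classes in S_5 correspond to cycle types, i.e. partitions of 5; there are p(5) = 7 of them, so S_5 (order 120) has exactly 7 irreducible complex representations.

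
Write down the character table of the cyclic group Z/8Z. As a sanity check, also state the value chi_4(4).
Character table of Z/8Z (irreps indexed chi_0,...,chi_7 with chi_k(m) = zeta_8^(k*m), zeta_8 = exp(2*pi*i/8)):
  irrep \ class  {0} (size 1)  {1} (size 1)    {2} (size 1)  {3} (size 1)    {4} (size 1)  {5} (size 1)    {6} (size 1)  {7} (size 1)  
  chi_0          1             1               1             1               1             1               1             1             
  chi_1          1             exp(I*pi/4)     I             exp(3*I*pi/4)   -1            exp(-3*I*pi/4)  -I            exp(-I*pi/4)  
  chi_2          1             I               -1            -I              1             I               -1            -I            
  chi_3          1             exp(3*I*pi/4)   -I            exp(I*pi/4)     -1            exp(-I*pi/4)    I             exp(-3*I*pi/4)
  chi_4          1             -1              1             -1              1             -1              1             -1            
  chi_5          1             exp(-3*I*pi/4)  I             exp(-I*pi/4)    -1            exp(I*pi/4)     -I            exp(3*I*pi/4) 
  chi_6          1             -I              -1            I               1             -I              -1            I             
  chi_7          1             exp(-I*pi/4)    -I            exp(-3*I*pi/4)  -1            exp(3*I*pi/4)   I             exp(I*pi/4)   

Spot check: chi_4(4) = zeta_8^(4*4) = zeta_8^16 = 1.

Solution. Z/8Z is abelian, so all 8 irreducible complex representations are 1-dimensional. They are given by chi_k(m) = zeta_8^(k*m) for k = 0,...,7. Row orthogonality: sum_m chi_k(m) conj(chi_l(m)) = 8 * [k = l].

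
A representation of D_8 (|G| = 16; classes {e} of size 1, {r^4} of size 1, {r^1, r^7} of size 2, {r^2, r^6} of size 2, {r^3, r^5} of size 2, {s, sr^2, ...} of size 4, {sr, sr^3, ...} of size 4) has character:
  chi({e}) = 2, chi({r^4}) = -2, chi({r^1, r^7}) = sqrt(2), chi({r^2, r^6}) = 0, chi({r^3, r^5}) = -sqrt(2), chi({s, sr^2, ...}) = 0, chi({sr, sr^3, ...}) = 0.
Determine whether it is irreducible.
Irreducible: <chi, chi> = 1.

Details: <chi, chi> = (1/|G|) sum_C |C| * |chi(C)|^2 = (1/16)[1*|2|^2 + 1*|-2|^2 + 2*|sqrt(2)|^2 + 2*|0|^2 + 2*|-sqrt(2)|^2 + 4*|0|^2 + 4*|0|^2]
  = (1/16)[(4) + (4) + (4) + (0) + (4) + (0) + (0)] = 16/16 = 1.
A character is irreducible iff <chi, chi> = 1, so this representation is irreducible.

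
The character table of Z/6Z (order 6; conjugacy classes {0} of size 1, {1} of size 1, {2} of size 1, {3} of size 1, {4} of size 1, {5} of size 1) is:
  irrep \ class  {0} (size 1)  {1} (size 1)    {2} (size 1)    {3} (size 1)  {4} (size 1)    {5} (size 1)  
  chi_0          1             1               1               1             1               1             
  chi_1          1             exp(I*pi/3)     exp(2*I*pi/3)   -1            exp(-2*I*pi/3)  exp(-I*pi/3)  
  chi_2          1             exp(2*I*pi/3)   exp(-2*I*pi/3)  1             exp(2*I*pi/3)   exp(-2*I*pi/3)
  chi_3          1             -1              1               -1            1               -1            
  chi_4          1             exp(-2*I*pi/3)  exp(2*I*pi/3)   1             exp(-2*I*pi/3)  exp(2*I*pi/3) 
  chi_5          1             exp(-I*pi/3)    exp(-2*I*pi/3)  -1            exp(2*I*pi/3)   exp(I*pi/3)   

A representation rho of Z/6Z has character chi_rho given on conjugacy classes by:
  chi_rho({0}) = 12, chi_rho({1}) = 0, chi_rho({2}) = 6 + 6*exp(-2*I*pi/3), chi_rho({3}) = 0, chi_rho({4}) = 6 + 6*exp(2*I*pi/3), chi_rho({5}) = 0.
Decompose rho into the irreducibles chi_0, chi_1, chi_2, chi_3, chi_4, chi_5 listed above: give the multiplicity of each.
Multiplicities: chi_0: 3, chi_1: 0, chi_2: 3, chi_3: 3, chi_4: 0, chi_5: 3.

Argument: Use <chi_rho, chi> = (1/|G|) sum_C |C| * chi_rho(C) * conj(chi(C)) with |G| = 6 for each irreducible chi in the table:
  <chi_rho, chi_0> = (1/6)[1*(12)*conj(1) + 1*(0)*conj(1) + 1*(6 + 6*exp(-2*I*pi/3))*conj(1) + 1*(0)*conj(1) + 1*(6 + 6*exp(2*I*pi/3))*conj(1) + 1*(0)*conj(1)]
      = (1/6)[(12) + (0) + (6 + 6*exp(-2*I*pi/3)) + (0) + (6 + 6*exp(2*I*pi/3)) + (0)] = 18/6 = 3
  <chi_rho, chi_1> = (1/6)[1*(12)*conj(1) + 1*(0)*conj(exp(I*pi/3)) + 1*(6 + 6*exp(-2*I*pi/3))*conj(exp(2*I*pi/3)) + 1*(0)*conj(-1) + 1*(6 + 6*exp(2*I*pi/3))*conj(exp(-2*I*pi/3)) + 1*(0)*conj(exp(-I*pi/3))]
      = (1/6)[(12) + (0) + (-6) + (0) + (-6) + (0)] = 0/6 = 0
  <chi_rho, chi_2> = (1/6)[1*(12)*conj(1) + 1*(0)*conj(exp(2*I*pi/3)) + 1*(6 + 6*exp(-2*I*pi/3))*conj(exp(-2*I*pi/3)) + 1*(0)*conj(1) + 1*(6 + 6*exp(2*I*pi/3))*conj(exp(2*I*pi/3)) + 1*(0)*conj(exp(-2*I*pi/3))]
      = (1/6)[(12) + (0) + (6 + 6*exp(2*I*pi/3)) + (0) + (6 + 6*exp(-2*I*pi/3)) + (0)] = 18/6 = 3
  <chi_rho, chi_3> = (1/6)[1*(12)*conj(1) + 1*(0)*conj(-1) + 1*(6 + 6*exp(-2*I*pi/3))*conj(1) + 1*(0)*conj(-1) + 1*(6 + 6*exp(2*I*pi/3))*conj(1) + 1*(0)*conj(-1)]
      = (1/6)[(12) + (0) + (6 + 6*exp(-2*I*pi/3)) + (0) + (6 + 6*exp(2*I*pi/3)) + (0)] = 18/6 = 3
  <chi_rho, chi_4> = (1/6)[1*(12)*conj(1) + 1*(0)*conj(exp(-2*I*pi/3)) + 1*(6 + 6*exp(-2*I*pi/3))*conj(exp(2*I*pi/3)) + 1*(0)*conj(1) + 1*(6 + 6*exp(2*I*pi/3))*conj(exp(-2*I*pi/3)) + 1*(0)*conj(exp(2*I*pi/3))]
      = (1/6)[(12) + (0) + (-6) + (0) + (-6) + (0)] = 0/6 = 0
  <chi_rho, chi_5> = (1/6)[1*(12)*conj(1) + 1*(0)*conj(exp(-I*pi/3)) + 1*(6 + 6*exp(-2*I*pi/3))*conj(exp(-2*I*pi/3)) + 1*(0)*conj(-1) + 1*(6 + 6*exp(2*I*pi/3))*conj(exp(2*I*pi/3)) + 1*(0)*conj(exp(I*pi/3))]
      = (1/6)[(12) + (0) + (6 + 6*exp(2*I*pi/3)) + (0) + (6 + 6*exp(-2*I*pi/3)) + (0)] = 18/6 = 3
(Exp terms are combined using exp(i*s)*conj(exp(i*t)) = exp(i*(s-t)), and sums of them are collapsed using the identity that for every m > 1 the m distinct m-th roots of unity sum to 0, e.g. 1 + exp(2*I*pi/3) + exp(-2*I*pi/3) = 0.)
Dimension check: dim(rho) = sum (mult * dim) = 3*1 + 0*1 + 3*1 + 3*1 + 0*1 + 3*1 = 12 = chi_rho(e) = 12.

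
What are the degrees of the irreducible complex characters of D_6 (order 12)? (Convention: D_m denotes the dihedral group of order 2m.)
Dimensions: 1, 1, 1, 1, 2, 2

Why: There are 6 irreducibles (= number of conjugacy classes). Their dimensions d_i satisfy sum d_i^2 = |G| = 12: 1 + 1 + 1 + 1 + 4 + 4 = 12.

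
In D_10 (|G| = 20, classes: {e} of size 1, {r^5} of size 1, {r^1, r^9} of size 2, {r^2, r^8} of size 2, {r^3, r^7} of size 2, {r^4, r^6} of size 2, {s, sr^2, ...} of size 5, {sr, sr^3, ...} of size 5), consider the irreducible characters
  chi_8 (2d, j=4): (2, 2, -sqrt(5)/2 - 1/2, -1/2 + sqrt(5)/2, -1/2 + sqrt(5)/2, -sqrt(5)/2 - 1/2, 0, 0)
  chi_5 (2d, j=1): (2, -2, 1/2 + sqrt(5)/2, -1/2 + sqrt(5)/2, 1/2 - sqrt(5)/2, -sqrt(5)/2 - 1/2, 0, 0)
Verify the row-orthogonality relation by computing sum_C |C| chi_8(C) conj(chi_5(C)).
Sum = 0; so <chi_8, chi_5> = 0 (distinct irreducibles are orthogonal).

Reasoning: Compute term by term over conjugacy classes (|C| * chi_8(C) * conj(chi_5(C))):
  1*(2)*conj(2) + 1*(2)*conj(-2) + 2*(-sqrt(5)/2 - 1/2)*conj(1/2 + sqrt(5)/2) + 2*(-1/2 + sqrt(5)/2)*conj(-1/2 + sqrt(5)/2) + 2*(-1/2 + sqrt(5)/2)*conj(1/2 - sqrt(5)/2) + 2*(-sqrt(5)/2 - 1/2)*conj(-sqrt(5)/2 - 1/2) + 5*(0)*conj(0) + 5*(0)*conj(0)
  = (4) + (-4) + (-3 - sqrt(5)) + (3 - sqrt(5)) + (-3 + sqrt(5)) + (sqrt(5) + 3) + (0) + (0)
  = 0.
Dividing by |G| = 20 gives 0/20 = 0, matching the row-orthogonality relation <chi_8, chi_5> = [chi_8 = chi_5].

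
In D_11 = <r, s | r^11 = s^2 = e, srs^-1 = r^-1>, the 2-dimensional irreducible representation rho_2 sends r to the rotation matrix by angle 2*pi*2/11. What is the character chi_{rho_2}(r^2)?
chi_{rho_2}(r^2) = 2*cos(2*pi*2*2/11) = -2*cos(3*pi/11)

Reasoning: rho_2(r^2) is rotation by angle 2*pi*2*2/11, whose trace is 2*cos(2*pi*2*2/11) = -2*cos(3*pi/11).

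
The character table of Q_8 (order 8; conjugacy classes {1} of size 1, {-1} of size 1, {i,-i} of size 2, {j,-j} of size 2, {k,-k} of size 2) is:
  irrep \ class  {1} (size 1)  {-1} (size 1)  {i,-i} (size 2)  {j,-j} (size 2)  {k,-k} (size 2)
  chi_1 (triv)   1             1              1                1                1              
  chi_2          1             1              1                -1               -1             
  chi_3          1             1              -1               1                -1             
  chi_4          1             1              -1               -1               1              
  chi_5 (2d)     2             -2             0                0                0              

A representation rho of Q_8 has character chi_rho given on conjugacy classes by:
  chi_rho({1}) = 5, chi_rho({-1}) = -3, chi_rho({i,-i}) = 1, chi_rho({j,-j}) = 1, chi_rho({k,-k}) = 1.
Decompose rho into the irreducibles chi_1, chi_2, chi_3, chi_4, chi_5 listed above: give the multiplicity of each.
Multiplicities: chi_1: 1, chi_2: 0, chi_3: 0, chi_4: 0, chi_5: 2.

Explanation: Use <chi_rho, chi> = (1/|G|) sum_C |C| * chi_rho(C) * conj(chi(C)) with |G| = 8 for each irreducible chi in the table:
  <chi_rho, chi_1> = (1/8)[1*(5)*conj(1) + 1*(-3)*conj(1) + 2*(1)*conj(1) + 2*(1)*conj(1) + 2*(1)*conj(1)]
      = (1/8)[(5) + (-3) + (2) + (2) + (2)] = 8/8 = 1
  <chi_rho, chi_2> = (1/8)[1*(5)*conj(1) + 1*(-3)*conj(1) + 2*(1)*conj(1) + 2*(1)*conj(-1) + 2*(1)*conj(-1)]
      = (1/8)[(5) + (-3) + (2) + (-2) + (-2)] = 0/8 = 0
  <chi_rho, chi_3> = (1/8)[1*(5)*conj(1) + 1*(-3)*conj(1) + 2*(1)*conj(-1) + 2*(1)*conj(1) + 2*(1)*conj(-1)]
      = (1/8)[(5) + (-3) + (-2) + (2) + (-2)] = 0/8 = 0
  <chi_rho, chi_4> = (1/8)[1*(5)*conj(1) + 1*(-3)*conj(1) + 2*(1)*conj(-1) + 2*(1)*conj(-1) + 2*(1)*conj(1)]
      = (1/8)[(5) + (-3) + (-2) + (-2) + (2)] = 0/8 = 0
  <chi_rho, chi_5> = (1/8)[1*(5)*conj(2) + 1*(-3)*conj(-2) + 2*(1)*conj(0) + 2*(1)*conj(0) + 2*(1)*conj(0)]
      = (1/8)[(10) + (6) + (0) + (0) + (0)] = 16/8 = 2
Dimension check: dim(rho) = sum (mult * dim) = 1*1 + 0*1 + 0*1 + 0*1 + 2*2 = 5 = chi_rho(e) = 5.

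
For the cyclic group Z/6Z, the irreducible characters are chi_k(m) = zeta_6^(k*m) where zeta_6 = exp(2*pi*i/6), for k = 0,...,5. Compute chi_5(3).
chi_5(3) = zeta_6^15 = -1

Proof sketch: chi_5(3) = zeta_6^(5*3) = zeta_6^15. Since zeta_6^6 = 1, this equals zeta_6^3 = exp(2*pi*i*3/6) = -1.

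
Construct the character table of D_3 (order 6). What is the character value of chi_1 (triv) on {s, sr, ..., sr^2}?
Conjugacy classes: {e} of size 1, {r^1, r^2} of size 2, {s, sr, ..., sr^2} of size 3.
Character table:
  irrep \ class              {e} (size 1)  {r^1, r^2} (size 2)  {s, sr, ..., sr^2} (size 3)
  chi_1 (triv)               1             1                    1                          
  chi_2 (sign: r->1, s->-1)  1             1                    -1                         
  chi_3 (2d, j=1)            2             -1                   0                          

Spot check: chi_1 (triv) on {s, sr, ..., sr^2} = 1.

Proof sketch: D_3 has order 2*3 = 6 with 3 conjugacy classes, hence 3 irreducibles. Sum of squared dims 1 + 1 + 4 = 6 = |G|. Linear characters come from the abelianisation; the 2-dimensional irreps have character r^k -> 2*cos(2*pi*j*k/3), reflections -> 0.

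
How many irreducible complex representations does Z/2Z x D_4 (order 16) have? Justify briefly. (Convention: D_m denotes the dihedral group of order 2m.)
10

Proof sketch: The number of irreducible complex representations of a finite group equals its number of conjugacy classes. For a direct product, #classes(G x H) = #classes(G) * #classes(H). Z/2Z has 2 classes (abelian), D_4 has 5 classes, so 2 * 5 = 10, so Z/2Z x D_4 (order 16) has exactly 10 irreducible complex representations.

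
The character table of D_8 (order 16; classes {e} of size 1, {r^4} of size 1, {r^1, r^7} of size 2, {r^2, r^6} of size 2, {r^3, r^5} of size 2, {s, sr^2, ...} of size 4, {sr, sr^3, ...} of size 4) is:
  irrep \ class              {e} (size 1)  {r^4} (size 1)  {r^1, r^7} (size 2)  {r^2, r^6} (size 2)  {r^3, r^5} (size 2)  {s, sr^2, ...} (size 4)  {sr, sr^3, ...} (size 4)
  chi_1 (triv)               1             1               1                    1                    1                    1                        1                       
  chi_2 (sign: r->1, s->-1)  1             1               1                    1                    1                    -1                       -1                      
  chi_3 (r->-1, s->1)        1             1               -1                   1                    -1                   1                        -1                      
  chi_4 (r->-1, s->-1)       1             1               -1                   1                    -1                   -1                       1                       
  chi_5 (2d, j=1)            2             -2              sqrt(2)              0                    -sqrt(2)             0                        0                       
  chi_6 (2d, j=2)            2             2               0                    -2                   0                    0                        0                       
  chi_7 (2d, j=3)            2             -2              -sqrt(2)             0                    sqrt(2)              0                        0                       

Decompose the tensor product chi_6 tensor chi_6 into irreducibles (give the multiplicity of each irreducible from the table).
chi_6 tensor chi_6 = chi_1 + chi_2 + chi_3 + chi_4 (all other irreducibles have multiplicity 0).

Details: The character of a tensor product is the pointwise product (chi_6 * chi_6)(C) = chi_6(C) * chi_6(C):
  {e}: (2)*(2), {r^4}: (2)*(2), {r^1, r^7}: (0)*(0), {r^2, r^6}: (-2)*(-2), {r^3, r^5}: (0)*(0), {s, sr^2, ...}: (0)*(0), {sr, sr^3, ...}: (0)*(0)
so (chi_6 * chi_6) takes values
  {e} -> 4, {r^4} -> 4, {r^1, r^7} -> 0, {r^2, r^6} -> 4, {r^3, r^5} -> 0, {s, sr^2, ...} -> 0, {sr, sr^3, ...} -> 0.
Now take the inner product of this character with each irreducible chi from the table, <chi_6*chi_6, chi> = (1/16) sum_C |C| (chi_6*chi_6)(C) conj(chi(C)):
  <chi_6*chi_6, chi_1> = (1/16)[1*(4)*conj(1) + 1*(4)*conj(1) + 2*(0)*conj(1) + 2*(4)*conj(1) + 2*(0)*conj(1) + 4*(0)*conj(1) + 4*(0)*conj(1)]
      = (1/16)[(4) + (4) + (0) + (8) + (0) + (0) + (0)] = 16/16 = 1
  <chi_6*chi_6, chi_2> = (1/16)[1*(4)*conj(1) + 1*(4)*conj(1) + 2*(0)*conj(1) + 2*(4)*conj(1) + 2*(0)*conj(1) + 4*(0)*conj(-1) + 4*(0)*conj(-1)]
      = (1/16)[(4) + (4) + (0) + (8) + (0) + (0) + (0)] = 16/16 = 1
  <chi_6*chi_6, chi_3> = (1/16)[1*(4)*conj(1) + 1*(4)*conj(1) + 2*(0)*conj(-1) + 2*(4)*conj(1) + 2*(0)*conj(-1) + 4*(0)*conj(1) + 4*(0)*conj(-1)]
      = (1/16)[(4) + (4) + (0) + (8) + (0) + (0) + (0)] = 16/16 = 1
  <chi_6*chi_6, chi_4> = (1/16)[1*(4)*conj(1) + 1*(4)*conj(1) + 2*(0)*conj(-1) + 2*(4)*conj(1) + 2*(0)*conj(-1) + 4*(0)*conj(-1) + 4*(0)*conj(1)]
      = (1/16)[(4) + (4) + (0) + (8) + (0) + (0) + (0)] = 16/16 = 1
  <chi_6*chi_6, chi_5> = (1/16)[1*(4)*conj(2) + 1*(4)*conj(-2) + 2*(0)*conj(sqrt(2)) + 2*(4)*conj(0) + 2*(0)*conj(-sqrt(2)) + 4*(0)*conj(0) + 4*(0)*conj(0)]
      = (1/16)[(8) + (-8) + (0) + (0) + (0) + (0) + (0)] = 0/16 = 0
  <chi_6*chi_6, chi_6> = (1/16)[1*(4)*conj(2) + 1*(4)*conj(2) + 2*(0)*conj(0) + 2*(4)*conj(-2) + 2*(0)*conj(0) + 4*(0)*conj(0) + 4*(0)*conj(0)]
      = (1/16)[(8) + (8) + (0) + (-16) + (0) + (0) + (0)] = 0/16 = 0
  <chi_6*chi_6, chi_7> = (1/16)[1*(4)*conj(2) + 1*(4)*conj(-2) + 2*(0)*conj(-sqrt(2)) + 2*(4)*conj(0) + 2*(0)*conj(sqrt(2)) + 4*(0)*conj(0) + 4*(0)*conj(0)]
      = (1/16)[(8) + (-8) + (0) + (0) + (0) + (0) + (0)] = 0/16 = 0
Hence the multiplicities are chi_1: 1, chi_2: 1, chi_3: 1, chi_4: 1. Dimension check: dim(chi_6)*dim(chi_6) = 2*2 = 4 and sum (mult * dim) = 1*1 + 1*1 + 1*1 + 1*1 = 4.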